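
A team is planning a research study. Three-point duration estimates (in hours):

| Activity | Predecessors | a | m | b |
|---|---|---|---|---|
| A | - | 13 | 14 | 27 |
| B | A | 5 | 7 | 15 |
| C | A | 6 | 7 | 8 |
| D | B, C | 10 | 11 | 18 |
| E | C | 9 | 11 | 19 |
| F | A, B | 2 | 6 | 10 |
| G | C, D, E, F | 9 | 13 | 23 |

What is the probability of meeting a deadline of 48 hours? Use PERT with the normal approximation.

te_A = (13 + 4·14 + 27)/6 = 96/6 = 16; σ²_A = ((27−13)/6)² = 5.444
te_B = (5 + 4·7 + 15)/6 = 48/6 = 8; σ²_B = ((15−5)/6)² = 2.778
te_C = (6 + 4·7 + 8)/6 = 42/6 = 7; σ²_C = ((8−6)/6)² = 0.111
te_D = (10 + 4·11 + 18)/6 = 72/6 = 12; σ²_D = ((18−10)/6)² = 1.778
te_E = (9 + 4·11 + 19)/6 = 72/6 = 12; σ²_E = ((19−9)/6)² = 2.778
te_F = (2 + 4·6 + 10)/6 = 36/6 = 6; σ²_F = ((10−2)/6)² = 1.778
te_G = (9 + 4·13 + 23)/6 = 84/6 = 14; σ²_G = ((23−9)/6)² = 5.444

Forward pass:
ES_A = 0; EF_A = 16
ES_B = 16; EF_B = 16+8 = 24
ES_C = 16; EF_C = 16+7 = 23
ES_D = max(EF_B=24, EF_C=23) = 24; EF_D = 24+12 = 36
ES_E = 23; EF_E = 23+12 = 35
ES_F = max(EF_A=16, EF_B=24) = 24; EF_F = 24+6 = 30
ES_G = max(EF_C=23, EF_D=36, EF_E=35, EF_F=30) = 36; EF_G = 36+14 = 50
Expected project duration μ = 50 hours. Critical path: A → B → D → G.

Variance along critical path = 5.444 + 2.778 + 1.778 + 5.444 = 15.444; σ = √15.444 = 3.930 hours.
Z = (48 − 50) / 3.930 = -0.509
P(T ≤ 48) = Φ(-0.509) ≈ 0.305

0.305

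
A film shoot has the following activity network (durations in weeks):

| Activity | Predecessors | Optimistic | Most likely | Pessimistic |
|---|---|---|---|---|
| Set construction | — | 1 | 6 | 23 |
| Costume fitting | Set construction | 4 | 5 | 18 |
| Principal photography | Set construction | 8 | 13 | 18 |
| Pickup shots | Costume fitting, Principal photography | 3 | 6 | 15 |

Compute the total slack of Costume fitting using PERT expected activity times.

6 weeks

te_Set construction = (1 + 4·6 + 23)/6 = 48/6 = 8
te_Costume fitting = (4 + 4·5 + 18)/6 = 42/6 = 7
te_Principal photography = (8 + 4·13 + 18)/6 = 78/6 = 13
te_Pickup shots = (3 + 4·6 + 15)/6 = 42/6 = 7

Forward pass:
ES_Set construction = 0; EF_Set construction = 8
ES_Costume fitting = 8; EF_Costume fitting = 8+7 = 15
ES_Principal photography = 8; EF_Principal photography = 8+13 = 21
ES_Pickup shots = max(EF_Costume fitting=15, EF_Principal photography=21) = 21; EF_Pickup shots = 21+7 = 28
Expected project duration μ = 28 weeks. Critical path: Set construction → Principal photography → Pickup shots.

Backward pass:
LF_Pickup shots = 28; LS_Pickup shots = 28−7 = 21
LF_Principal photography = LS_Pickup shots = 21; LS_Principal photography = 21−13 = 8
LF_Costume fitting = LS_Pickup shots = 21; LS_Costume fitting = 21−7 = 14
LF_Set construction = min(LS_Costume fitting=14, LS_Principal photography=8) = 8; LS_Set construction = 8−8 = 0
Slack_Costume fitting = LS_Costume fitting − ES_Costume fitting = 14 − 8 = 6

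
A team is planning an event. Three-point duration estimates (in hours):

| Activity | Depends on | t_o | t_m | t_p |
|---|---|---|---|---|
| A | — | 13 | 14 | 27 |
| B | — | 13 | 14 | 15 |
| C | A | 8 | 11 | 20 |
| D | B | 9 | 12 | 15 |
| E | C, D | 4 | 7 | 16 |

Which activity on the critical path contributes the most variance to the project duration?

te_A = (13 + 4·14 + 27)/6 = 96/6 = 16; σ²_A = ((27−13)/6)² = 5.444
te_B = (13 + 4·14 + 15)/6 = 84/6 = 14; σ²_B = ((15−13)/6)² = 0.111
te_C = (8 + 4·11 + 20)/6 = 72/6 = 12; σ²_C = ((20−8)/6)² = 4.000
te_D = (9 + 4·12 + 15)/6 = 72/6 = 12; σ²_D = ((15−9)/6)² = 1.000
te_E = (4 + 4·7 + 16)/6 = 48/6 = 8; σ²_E = ((16−4)/6)² = 4.000

Forward pass:
ES_A = 0; EF_A = 16
ES_B = 0; EF_B = 14
ES_C = 16; EF_C = 16+12 = 28
ES_D = 14; EF_D = 14+12 = 26
ES_E = max(EF_C=28, EF_D=26) = 28; EF_E = 28+8 = 36
Expected project duration μ = 36 hours. Critical path: A → C → E.

Variances on critical path: σ²_A=5.444, σ²_C=4.000, σ²_E=4.000.
Largest is σ²_A = 5.444.

A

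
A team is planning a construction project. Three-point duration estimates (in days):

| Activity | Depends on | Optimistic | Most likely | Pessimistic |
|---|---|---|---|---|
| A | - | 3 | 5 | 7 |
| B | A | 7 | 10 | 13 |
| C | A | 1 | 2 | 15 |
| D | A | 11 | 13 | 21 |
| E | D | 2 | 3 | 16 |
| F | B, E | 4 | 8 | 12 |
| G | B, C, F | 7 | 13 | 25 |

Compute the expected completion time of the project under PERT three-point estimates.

te_A = (3 + 4·5 + 7)/6 = 30/6 = 5
te_B = (7 + 4·10 + 13)/6 = 60/6 = 10
te_C = (1 + 4·2 + 15)/6 = 24/6 = 4
te_D = (11 + 4·13 + 21)/6 = 84/6 = 14
te_E = (2 + 4·3 + 16)/6 = 30/6 = 5
te_F = (4 + 4·8 + 12)/6 = 48/6 = 8
te_G = (7 + 4·13 + 25)/6 = 84/6 = 14

Forward pass:
ES_A = 0; EF_A = 5
ES_B = 5; EF_B = 5+10 = 15
ES_C = 5; EF_C = 5+4 = 9
ES_D = 5; EF_D = 5+14 = 19
ES_E = 19; EF_E = 19+5 = 24
ES_F = max(EF_B=15, EF_E=24) = 24; EF_F = 24+8 = 32
ES_G = max(EF_B=15, EF_C=9, EF_F=32) = 32; EF_G = 32+14 = 46
Expected project duration μ = 46 days. Critical path: A → D → E → F → G.

46 days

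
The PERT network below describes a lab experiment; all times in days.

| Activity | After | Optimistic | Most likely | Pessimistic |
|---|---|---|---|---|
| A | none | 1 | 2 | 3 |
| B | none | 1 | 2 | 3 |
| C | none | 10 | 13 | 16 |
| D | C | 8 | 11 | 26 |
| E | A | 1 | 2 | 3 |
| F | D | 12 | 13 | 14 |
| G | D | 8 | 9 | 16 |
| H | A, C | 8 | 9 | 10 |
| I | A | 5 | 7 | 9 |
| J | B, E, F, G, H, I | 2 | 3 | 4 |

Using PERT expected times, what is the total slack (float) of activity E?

35 days

te_A = (1 + 4·2 + 3)/6 = 12/6 = 2
te_B = (1 + 4·2 + 3)/6 = 12/6 = 2
te_C = (10 + 4·13 + 16)/6 = 78/6 = 13
te_D = (8 + 4·11 + 26)/6 = 78/6 = 13
te_E = (1 + 4·2 + 3)/6 = 12/6 = 2
te_F = (12 + 4·13 + 14)/6 = 78/6 = 13
te_G = (8 + 4·9 + 16)/6 = 60/6 = 10
te_H = (8 + 4·9 + 10)/6 = 54/6 = 9
te_I = (5 + 4·7 + 9)/6 = 42/6 = 7
te_J = (2 + 4·3 + 4)/6 = 18/6 = 3

Forward pass:
ES_A = 0; EF_A = 2
ES_B = 0; EF_B = 2
ES_C = 0; EF_C = 13
ES_D = 13; EF_D = 13+13 = 26
ES_E = 2; EF_E = 2+2 = 4
ES_F = 26; EF_F = 26+13 = 39
ES_G = 26; EF_G = 26+10 = 36
ES_H = max(EF_A=2, EF_C=13) = 13; EF_H = 13+9 = 22
ES_I = 2; EF_I = 2+7 = 9
ES_J = max(EF_B=2, EF_E=4, EF_F=39, EF_G=36, EF_H=22, EF_I=9) = 39; EF_J = 39+3 = 42
Expected project duration μ = 42 days. Critical path: C → D → F → J.

Backward pass:
LF_J = 42; LS_J = 42−3 = 39
LF_I = LS_J = 39; LS_I = 39−7 = 32
LF_H = LS_J = 39; LS_H = 39−9 = 30
LF_G = LS_J = 39; LS_G = 39−10 = 29
LF_F = LS_J = 39; LS_F = 39−13 = 26
LF_E = LS_J = 39; LS_E = 39−2 = 37
LF_D = min(LS_F=26, LS_G=29) = 26; LS_D = 26−13 = 13
LF_C = min(LS_D=13, LS_H=30) = 13; LS_C = 13−13 = 0
LF_B = LS_J = 39; LS_B = 39−2 = 37
LF_A = min(LS_E=37, LS_H=30, LS_I=32) = 30; LS_A = 30−2 = 28
Slack_E = LS_E − ES_E = 37 − 2 = 35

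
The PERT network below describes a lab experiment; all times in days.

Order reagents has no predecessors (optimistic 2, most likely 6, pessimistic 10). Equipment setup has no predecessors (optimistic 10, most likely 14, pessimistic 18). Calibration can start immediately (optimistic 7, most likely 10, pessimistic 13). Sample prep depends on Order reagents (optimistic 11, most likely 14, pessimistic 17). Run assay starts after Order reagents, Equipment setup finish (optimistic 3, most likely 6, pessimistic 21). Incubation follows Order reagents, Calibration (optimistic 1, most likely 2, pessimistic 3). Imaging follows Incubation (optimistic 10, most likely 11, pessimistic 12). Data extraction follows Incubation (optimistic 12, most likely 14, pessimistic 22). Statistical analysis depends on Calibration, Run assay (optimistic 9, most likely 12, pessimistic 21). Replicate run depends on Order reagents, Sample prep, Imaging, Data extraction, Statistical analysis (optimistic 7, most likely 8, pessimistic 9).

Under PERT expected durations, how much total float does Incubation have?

te_Order reagents = (2 + 4·6 + 10)/6 = 36/6 = 6
te_Equipment setup = (10 + 4·14 + 18)/6 = 84/6 = 14
te_Calibration = (7 + 4·10 + 13)/6 = 60/6 = 10
te_Sample prep = (11 + 4·14 + 17)/6 = 84/6 = 14
te_Run assay = (3 + 4·6 + 21)/6 = 48/6 = 8
te_Incubation = (1 + 4·2 + 3)/6 = 12/6 = 2
te_Imaging = (10 + 4·11 + 12)/6 = 66/6 = 11
te_Data extraction = (12 + 4·14 + 22)/6 = 90/6 = 15
te_Statistical analysis = (9 + 4·12 + 21)/6 = 78/6 = 13
te_Replicate run = (7 + 4·8 + 9)/6 = 48/6 = 8

Forward pass:
ES_Order reagents = 0; EF_Order reagents = 6
ES_Equipment setup = 0; EF_Equipment setup = 14
ES_Calibration = 0; EF_Calibration = 10
ES_Sample prep = 6; EF_Sample prep = 6+14 = 20
ES_Run assay = max(EF_Order reagents=6, EF_Equipment setup=14) = 14; EF_Run assay = 14+8 = 22
ES_Incubation = max(EF_Order reagents=6, EF_Calibration=10) = 10; EF_Incubation = 10+2 = 12
ES_Imaging = 12; EF_Imaging = 12+11 = 23
ES_Data extraction = 12; EF_Data extraction = 12+15 = 27
ES_Statistical analysis = max(EF_Calibration=10, EF_Run assay=22) = 22; EF_Statistical analysis = 22+13 = 35
ES_Replicate run = max(EF_Order reagents=6, EF_Sample prep=20, EF_Imaging=23, EF_Data extraction=27, EF_Statistical analysis=35) = 35; EF_Replicate run = 35+8 = 43
Expected project duration μ = 43 days. Critical path: Equipment setup → Run assay → Statistical analysis → Replicate run.

Backward pass:
LF_Replicate run = 43; LS_Replicate run = 43−8 = 35
LF_Statistical analysis = LS_Replicate run = 35; LS_Statistical analysis = 35−13 = 22
LF_Data extraction = LS_Replicate run = 35; LS_Data extraction = 35−15 = 20
LF_Imaging = LS_Replicate run = 35; LS_Imaging = 35−11 = 24
LF_Incubation = min(LS_Imaging=24, LS_Data extraction=20) = 20; LS_Incubation = 20−2 = 18
LF_Run assay = LS_Statistical analysis = 22; LS_Run assay = 22−8 = 14
LF_Sample prep = LS_Replicate run = 35; LS_Sample prep = 35−14 = 21
LF_Calibration = min(LS_Incubation=18, LS_Statistical analysis=22) = 18; LS_Calibration = 18−10 = 8
LF_Equipment setup = LS_Run assay = 14; LS_Equipment setup = 14−14 = 0
LF_Order reagents = min(LS_Sample prep=21, LS_Run assay=14, LS_Incubation=18, LS_Replicate run=35) = 14; LS_Order reagents = 14−6 = 8
Slack_Incubation = LS_Incubation − ES_Incubation = 18 − 10 = 8

8 days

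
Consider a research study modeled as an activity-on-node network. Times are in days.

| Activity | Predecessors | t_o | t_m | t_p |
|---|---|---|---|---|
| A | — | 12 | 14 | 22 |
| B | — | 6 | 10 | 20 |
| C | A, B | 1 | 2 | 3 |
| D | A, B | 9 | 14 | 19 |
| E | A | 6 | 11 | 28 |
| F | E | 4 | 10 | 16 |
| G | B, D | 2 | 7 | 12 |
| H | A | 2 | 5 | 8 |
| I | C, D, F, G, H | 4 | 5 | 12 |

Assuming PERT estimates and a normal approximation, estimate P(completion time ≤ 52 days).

te_A = (12 + 4·14 + 22)/6 = 90/6 = 15; σ²_A = ((22−12)/6)² = 2.778
te_B = (6 + 4·10 + 20)/6 = 66/6 = 11; σ²_B = ((20−6)/6)² = 5.444
te_C = (1 + 4·2 + 3)/6 = 12/6 = 2; σ²_C = ((3−1)/6)² = 0.111
te_D = (9 + 4·14 + 19)/6 = 84/6 = 14; σ²_D = ((19−9)/6)² = 2.778
te_E = (6 + 4·11 + 28)/6 = 78/6 = 13; σ²_E = ((28−6)/6)² = 13.444
te_F = (4 + 4·10 + 16)/6 = 60/6 = 10; σ²_F = ((16−4)/6)² = 4.000
te_G = (2 + 4·7 + 12)/6 = 42/6 = 7; σ²_G = ((12−2)/6)² = 2.778
te_H = (2 + 4·5 + 8)/6 = 30/6 = 5; σ²_H = ((8−2)/6)² = 1.000
te_I = (4 + 4·5 + 12)/6 = 36/6 = 6; σ²_I = ((12−4)/6)² = 1.778

Forward pass:
ES_A = 0; EF_A = 15
ES_B = 0; EF_B = 11
ES_C = max(EF_A=15, EF_B=11) = 15; EF_C = 15+2 = 17
ES_D = max(EF_A=15, EF_B=11) = 15; EF_D = 15+14 = 29
ES_E = 15; EF_E = 15+13 = 28
ES_F = 28; EF_F = 28+10 = 38
ES_G = max(EF_B=11, EF_D=29) = 29; EF_G = 29+7 = 36
ES_H = 15; EF_H = 15+5 = 20
ES_I = max(EF_C=17, EF_D=29, EF_F=38, EF_G=36, EF_H=20) = 38; EF_I = 38+6 = 44
Expected project duration μ = 44 days. Critical path: A → E → F → I.

Variance along critical path = 2.778 + 13.444 + 4.000 + 1.778 = 22.000; σ = √22.000 = 4.690 days.
Z = (52 − 44) / 4.690 = 1.706
P(T ≤ 52) = Φ(1.706) ≈ 0.956

0.956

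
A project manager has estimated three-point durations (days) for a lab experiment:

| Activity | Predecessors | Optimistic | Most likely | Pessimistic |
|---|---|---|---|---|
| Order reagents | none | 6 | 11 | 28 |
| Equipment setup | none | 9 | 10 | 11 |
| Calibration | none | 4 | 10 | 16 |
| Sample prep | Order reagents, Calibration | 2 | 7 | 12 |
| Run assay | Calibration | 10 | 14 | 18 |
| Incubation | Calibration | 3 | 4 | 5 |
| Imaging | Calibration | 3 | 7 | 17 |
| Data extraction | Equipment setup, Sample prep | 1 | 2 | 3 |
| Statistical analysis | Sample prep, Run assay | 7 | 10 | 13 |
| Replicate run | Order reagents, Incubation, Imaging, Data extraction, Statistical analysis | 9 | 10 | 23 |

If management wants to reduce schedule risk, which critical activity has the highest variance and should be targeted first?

te_Order reagents = (6 + 4·11 + 28)/6 = 78/6 = 13; σ²_Order reagents = ((28−6)/6)² = 13.444
te_Equipment setup = (9 + 4·10 + 11)/6 = 60/6 = 10; σ²_Equipment setup = ((11−9)/6)² = 0.111
te_Calibration = (4 + 4·10 + 16)/6 = 60/6 = 10; σ²_Calibration = ((16−4)/6)² = 4.000
te_Sample prep = (2 + 4·7 + 12)/6 = 42/6 = 7; σ²_Sample prep = ((12−2)/6)² = 2.778
te_Run assay = (10 + 4·14 + 18)/6 = 84/6 = 14; σ²_Run assay = ((18−10)/6)² = 1.778
te_Incubation = (3 + 4·4 + 5)/6 = 24/6 = 4; σ²_Incubation = ((5−3)/6)² = 0.111
te_Imaging = (3 + 4·7 + 17)/6 = 48/6 = 8; σ²_Imaging = ((17−3)/6)² = 5.444
te_Data extraction = (1 + 4·2 + 3)/6 = 12/6 = 2; σ²_Data extraction = ((3−1)/6)² = 0.111
te_Statistical analysis = (7 + 4·10 + 13)/6 = 60/6 = 10; σ²_Statistical analysis = ((13−7)/6)² = 1.000
te_Replicate run = (9 + 4·10 + 23)/6 = 72/6 = 12; σ²_Replicate run = ((23−9)/6)² = 5.444

Forward pass:
ES_Order reagents = 0; EF_Order reagents = 13
ES_Equipment setup = 0; EF_Equipment setup = 10
ES_Calibration = 0; EF_Calibration = 10
ES_Sample prep = max(EF_Order reagents=13, EF_Calibration=10) = 13; EF_Sample prep = 13+7 = 20
ES_Run assay = 10; EF_Run assay = 10+14 = 24
ES_Incubation = 10; EF_Incubation = 10+4 = 14
ES_Imaging = 10; EF_Imaging = 10+8 = 18
ES_Data extraction = max(EF_Equipment setup=10, EF_Sample prep=20) = 20; EF_Data extraction = 20+2 = 22
ES_Statistical analysis = max(EF_Sample prep=20, EF_Run assay=24) = 24; EF_Statistical analysis = 24+10 = 34
ES_Replicate run = max(EF_Order reagents=13, EF_Incubation=14, EF_Imaging=18, EF_Data extraction=22, EF_Statistical analysis=34) = 34; EF_Replicate run = 34+12 = 46
Expected project duration μ = 46 days. Critical path: Calibration → Run assay → Statistical analysis → Replicate run.

Variances on critical path: σ²_Calibration=4.000, σ²_Run assay=1.778, σ²_Statistical analysis=1.000, σ²_Replicate run=5.444.
Largest is σ²_Replicate run = 5.444.

Replicate run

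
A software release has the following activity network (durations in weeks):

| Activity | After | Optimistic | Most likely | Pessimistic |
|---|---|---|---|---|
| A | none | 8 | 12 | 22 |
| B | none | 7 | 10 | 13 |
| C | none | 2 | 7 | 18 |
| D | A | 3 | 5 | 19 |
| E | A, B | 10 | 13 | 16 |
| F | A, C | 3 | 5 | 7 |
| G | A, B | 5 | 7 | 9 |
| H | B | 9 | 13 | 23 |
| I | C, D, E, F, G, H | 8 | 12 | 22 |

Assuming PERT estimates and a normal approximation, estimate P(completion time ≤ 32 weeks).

0.021

te_A = (8 + 4·12 + 22)/6 = 78/6 = 13; σ²_A = ((22−8)/6)² = 5.444
te_B = (7 + 4·10 + 13)/6 = 60/6 = 10; σ²_B = ((13−7)/6)² = 1.000
te_C = (2 + 4·7 + 18)/6 = 48/6 = 8; σ²_C = ((18−2)/6)² = 7.111
te_D = (3 + 4·5 + 19)/6 = 42/6 = 7; σ²_D = ((19−3)/6)² = 7.111
te_E = (10 + 4·13 + 16)/6 = 78/6 = 13; σ²_E = ((16−10)/6)² = 1.000
te_F = (3 + 4·5 + 7)/6 = 30/6 = 5; σ²_F = ((7−3)/6)² = 0.444
te_G = (5 + 4·7 + 9)/6 = 42/6 = 7; σ²_G = ((9−5)/6)² = 0.444
te_H = (9 + 4·13 + 23)/6 = 84/6 = 14; σ²_H = ((23−9)/6)² = 5.444
te_I = (8 + 4·12 + 22)/6 = 78/6 = 13; σ²_I = ((22−8)/6)² = 5.444

Forward pass:
ES_A = 0; EF_A = 13
ES_B = 0; EF_B = 10
ES_C = 0; EF_C = 8
ES_D = 13; EF_D = 13+7 = 20
ES_E = max(EF_A=13, EF_B=10) = 13; EF_E = 13+13 = 26
ES_F = max(EF_A=13, EF_C=8) = 13; EF_F = 13+5 = 18
ES_G = max(EF_A=13, EF_B=10) = 13; EF_G = 13+7 = 20
ES_H = 10; EF_H = 10+14 = 24
ES_I = max(EF_C=8, EF_D=20, EF_E=26, EF_F=18, EF_G=20, EF_H=24) = 26; EF_I = 26+13 = 39
Expected project duration μ = 39 weeks. Critical path: A → E → I.

Variance along critical path = 5.444 + 1.000 + 5.444 = 11.889; σ = √11.889 = 3.448 weeks.
Z = (32 − 39) / 3.448 = -2.030
P(T ≤ 32) = Φ(-2.030) ≈ 0.021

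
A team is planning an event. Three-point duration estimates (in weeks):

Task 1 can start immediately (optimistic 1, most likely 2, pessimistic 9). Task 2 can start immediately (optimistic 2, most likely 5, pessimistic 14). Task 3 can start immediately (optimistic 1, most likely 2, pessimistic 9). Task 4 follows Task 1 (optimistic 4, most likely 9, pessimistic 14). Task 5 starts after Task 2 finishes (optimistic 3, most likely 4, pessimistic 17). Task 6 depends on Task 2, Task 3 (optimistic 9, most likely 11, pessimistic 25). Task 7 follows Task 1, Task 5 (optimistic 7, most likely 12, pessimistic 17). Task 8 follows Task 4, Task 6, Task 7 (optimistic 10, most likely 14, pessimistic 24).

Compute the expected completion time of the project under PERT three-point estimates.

39 weeks

te_Task 1 = (1 + 4·2 + 9)/6 = 18/6 = 3
te_Task 2 = (2 + 4·5 + 14)/6 = 36/6 = 6
te_Task 3 = (1 + 4·2 + 9)/6 = 18/6 = 3
te_Task 4 = (4 + 4·9 + 14)/6 = 54/6 = 9
te_Task 5 = (3 + 4·4 + 17)/6 = 36/6 = 6
te_Task 6 = (9 + 4·11 + 25)/6 = 78/6 = 13
te_Task 7 = (7 + 4·12 + 17)/6 = 72/6 = 12
te_Task 8 = (10 + 4·14 + 24)/6 = 90/6 = 15

Forward pass:
ES_Task 1 = 0; EF_Task 1 = 3
ES_Task 2 = 0; EF_Task 2 = 6
ES_Task 3 = 0; EF_Task 3 = 3
ES_Task 4 = 3; EF_Task 4 = 3+9 = 12
ES_Task 5 = 6; EF_Task 5 = 6+6 = 12
ES_Task 6 = max(EF_Task 2=6, EF_Task 3=3) = 6; EF_Task 6 = 6+13 = 19
ES_Task 7 = max(EF_Task 1=3, EF_Task 5=12) = 12; EF_Task 7 = 12+12 = 24
ES_Task 8 = max(EF_Task 4=12, EF_Task 6=19, EF_Task 7=24) = 24; EF_Task 8 = 24+15 = 39
Expected project duration μ = 39 weeks. Critical path: Task 2 → Task 5 → Task 7 → Task 8.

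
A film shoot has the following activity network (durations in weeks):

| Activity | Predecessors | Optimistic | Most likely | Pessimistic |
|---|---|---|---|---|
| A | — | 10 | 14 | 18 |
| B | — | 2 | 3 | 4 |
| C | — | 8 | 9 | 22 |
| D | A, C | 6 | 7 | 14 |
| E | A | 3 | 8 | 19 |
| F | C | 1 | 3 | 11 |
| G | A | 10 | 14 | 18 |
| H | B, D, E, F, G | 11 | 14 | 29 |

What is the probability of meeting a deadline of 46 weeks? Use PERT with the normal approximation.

0.714

te_A = (10 + 4·14 + 18)/6 = 84/6 = 14; σ²_A = ((18−10)/6)² = 1.778
te_B = (2 + 4·3 + 4)/6 = 18/6 = 3; σ²_B = ((4−2)/6)² = 0.111
te_C = (8 + 4·9 + 22)/6 = 66/6 = 11; σ²_C = ((22−8)/6)² = 5.444
te_D = (6 + 4·7 + 14)/6 = 48/6 = 8; σ²_D = ((14−6)/6)² = 1.778
te_E = (3 + 4·8 + 19)/6 = 54/6 = 9; σ²_E = ((19−3)/6)² = 7.111
te_F = (1 + 4·3 + 11)/6 = 24/6 = 4; σ²_F = ((11−1)/6)² = 2.778
te_G = (10 + 4·14 + 18)/6 = 84/6 = 14; σ²_G = ((18−10)/6)² = 1.778
te_H = (11 + 4·14 + 29)/6 = 96/6 = 16; σ²_H = ((29−11)/6)² = 9.000

Forward pass:
ES_A = 0; EF_A = 14
ES_B = 0; EF_B = 3
ES_C = 0; EF_C = 11
ES_D = max(EF_A=14, EF_C=11) = 14; EF_D = 14+8 = 22
ES_E = 14; EF_E = 14+9 = 23
ES_F = 11; EF_F = 11+4 = 15
ES_G = 14; EF_G = 14+14 = 28
ES_H = max(EF_B=3, EF_D=22, EF_E=23, EF_F=15, EF_G=28) = 28; EF_H = 28+16 = 44
Expected project duration μ = 44 weeks. Critical path: A → G → H.

Variance along critical path = 1.778 + 1.778 + 9.000 = 12.556; σ = √12.556 = 3.543 weeks.
Z = (46 − 44) / 3.543 = 0.564
P(T ≤ 46) = Φ(0.564) ≈ 0.714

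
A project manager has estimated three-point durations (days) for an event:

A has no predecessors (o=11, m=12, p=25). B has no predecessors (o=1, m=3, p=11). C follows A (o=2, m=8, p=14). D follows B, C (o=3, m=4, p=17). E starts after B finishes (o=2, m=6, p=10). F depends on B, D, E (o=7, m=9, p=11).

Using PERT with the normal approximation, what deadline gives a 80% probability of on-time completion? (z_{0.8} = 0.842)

te_A = (11 + 4·12 + 25)/6 = 84/6 = 14; σ²_A = ((25−11)/6)² = 5.444
te_B = (1 + 4·3 + 11)/6 = 24/6 = 4; σ²_B = ((11−1)/6)² = 2.778
te_C = (2 + 4·8 + 14)/6 = 48/6 = 8; σ²_C = ((14−2)/6)² = 4.000
te_D = (3 + 4·4 + 17)/6 = 36/6 = 6; σ²_D = ((17−3)/6)² = 5.444
te_E = (2 + 4·6 + 10)/6 = 36/6 = 6; σ²_E = ((10−2)/6)² = 1.778
te_F = (7 + 4·9 + 11)/6 = 54/6 = 9; σ²_F = ((11−7)/6)² = 0.444

Forward pass:
ES_A = 0; EF_A = 14
ES_B = 0; EF_B = 4
ES_C = 14; EF_C = 14+8 = 22
ES_D = max(EF_B=4, EF_C=22) = 22; EF_D = 22+6 = 28
ES_E = 4; EF_E = 4+6 = 10
ES_F = max(EF_B=4, EF_D=28, EF_E=10) = 28; EF_F = 28+9 = 37
Expected project duration μ = 37 days. Critical path: A → C → D → F.

Variance along critical path = 5.444 + 4.000 + 5.444 + 0.444 = 15.333; σ = 3.916 days.
D = μ + z·σ = 37 + 0.842·3.916 = 40.3 days

40.3 days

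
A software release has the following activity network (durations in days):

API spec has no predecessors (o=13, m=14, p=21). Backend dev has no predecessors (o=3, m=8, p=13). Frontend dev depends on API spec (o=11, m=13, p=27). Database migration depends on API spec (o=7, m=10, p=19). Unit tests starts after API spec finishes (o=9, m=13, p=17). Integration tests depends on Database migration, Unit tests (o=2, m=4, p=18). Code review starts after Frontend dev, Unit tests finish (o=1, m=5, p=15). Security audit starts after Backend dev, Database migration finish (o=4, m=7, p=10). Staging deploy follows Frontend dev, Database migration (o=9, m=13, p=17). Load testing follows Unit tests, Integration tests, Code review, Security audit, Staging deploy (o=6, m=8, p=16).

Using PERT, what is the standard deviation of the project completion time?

3.67 days

te_API spec = (13 + 4·14 + 21)/6 = 90/6 = 15; σ²_API spec = ((21−13)/6)² = 1.778
te_Backend dev = (3 + 4·8 + 13)/6 = 48/6 = 8; σ²_Backend dev = ((13−3)/6)² = 2.778
te_Frontend dev = (11 + 4·13 + 27)/6 = 90/6 = 15; σ²_Frontend dev = ((27−11)/6)² = 7.111
te_Database migration = (7 + 4·10 + 19)/6 = 66/6 = 11; σ²_Database migration = ((19−7)/6)² = 4.000
te_Unit tests = (9 + 4·13 + 17)/6 = 78/6 = 13; σ²_Unit tests = ((17−9)/6)² = 1.778
te_Integration tests = (2 + 4·4 + 18)/6 = 36/6 = 6; σ²_Integration tests = ((18−2)/6)² = 7.111
te_Code review = (1 + 4·5 + 15)/6 = 36/6 = 6; σ²_Code review = ((15−1)/6)² = 5.444
te_Security audit = (4 + 4·7 + 10)/6 = 42/6 = 7; σ²_Security audit = ((10−4)/6)² = 1.000
te_Staging deploy = (9 + 4·13 + 17)/6 = 78/6 = 13; σ²_Staging deploy = ((17−9)/6)² = 1.778
te_Load testing = (6 + 4·8 + 16)/6 = 54/6 = 9; σ²_Load testing = ((16−6)/6)² = 2.778

Forward pass:
ES_API spec = 0; EF_API spec = 15
ES_Backend dev = 0; EF_Backend dev = 8
ES_Frontend dev = 15; EF_Frontend dev = 15+15 = 30
ES_Database migration = 15; EF_Database migration = 15+11 = 26
ES_Unit tests = 15; EF_Unit tests = 15+13 = 28
ES_Integration tests = max(EF_Database migration=26, EF_Unit tests=28) = 28; EF_Integration tests = 28+6 = 34
ES_Code review = max(EF_Frontend dev=30, EF_Unit tests=28) = 30; EF_Code review = 30+6 = 36
ES_Security audit = max(EF_Backend dev=8, EF_Database migration=26) = 26; EF_Security audit = 26+7 = 33
ES_Staging deploy = max(EF_Frontend dev=30, EF_Database migration=26) = 30; EF_Staging deploy = 30+13 = 43
ES_Load testing = max(EF_Unit tests=28, EF_Integration tests=34, EF_Code review=36, EF_Security audit=33, EF_Staging deploy=43) = 43; EF_Load testing = 43+9 = 52
Expected project duration μ = 52 days. Critical path: API spec → Frontend dev → Staging deploy → Load testing.

Variance along critical path = 1.778 + 7.111 + 1.778 + 2.778 = 13.444
σ = √13.444 = 3.667 days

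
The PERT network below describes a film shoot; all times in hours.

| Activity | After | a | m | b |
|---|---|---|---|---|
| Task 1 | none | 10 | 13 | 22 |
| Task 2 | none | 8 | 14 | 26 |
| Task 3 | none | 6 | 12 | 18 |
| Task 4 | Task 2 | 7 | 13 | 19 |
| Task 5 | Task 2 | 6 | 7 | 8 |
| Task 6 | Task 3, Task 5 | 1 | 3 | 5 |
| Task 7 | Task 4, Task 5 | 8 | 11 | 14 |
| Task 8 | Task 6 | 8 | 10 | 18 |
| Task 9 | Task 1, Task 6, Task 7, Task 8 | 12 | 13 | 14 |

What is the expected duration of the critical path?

52 hours

te_Task 1 = (10 + 4·13 + 22)/6 = 84/6 = 14
te_Task 2 = (8 + 4·14 + 26)/6 = 90/6 = 15
te_Task 3 = (6 + 4·12 + 18)/6 = 72/6 = 12
te_Task 4 = (7 + 4·13 + 19)/6 = 78/6 = 13
te_Task 5 = (6 + 4·7 + 8)/6 = 42/6 = 7
te_Task 6 = (1 + 4·3 + 5)/6 = 18/6 = 3
te_Task 7 = (8 + 4·11 + 14)/6 = 66/6 = 11
te_Task 8 = (8 + 4·10 + 18)/6 = 66/6 = 11
te_Task 9 = (12 + 4·13 + 14)/6 = 78/6 = 13

Forward pass:
ES_Task 1 = 0; EF_Task 1 = 14
ES_Task 2 = 0; EF_Task 2 = 15
ES_Task 3 = 0; EF_Task 3 = 12
ES_Task 4 = 15; EF_Task 4 = 15+13 = 28
ES_Task 5 = 15; EF_Task 5 = 15+7 = 22
ES_Task 6 = max(EF_Task 3=12, EF_Task 5=22) = 22; EF_Task 6 = 22+3 = 25
ES_Task 7 = max(EF_Task 4=28, EF_Task 5=22) = 28; EF_Task 7 = 28+11 = 39
ES_Task 8 = 25; EF_Task 8 = 25+11 = 36
ES_Task 9 = max(EF_Task 1=14, EF_Task 6=25, EF_Task 7=39, EF_Task 8=36) = 39; EF_Task 9 = 39+13 = 52
Expected project duration μ = 52 hours. Critical path: Task 2 → Task 4 → Task 7 → Task 9.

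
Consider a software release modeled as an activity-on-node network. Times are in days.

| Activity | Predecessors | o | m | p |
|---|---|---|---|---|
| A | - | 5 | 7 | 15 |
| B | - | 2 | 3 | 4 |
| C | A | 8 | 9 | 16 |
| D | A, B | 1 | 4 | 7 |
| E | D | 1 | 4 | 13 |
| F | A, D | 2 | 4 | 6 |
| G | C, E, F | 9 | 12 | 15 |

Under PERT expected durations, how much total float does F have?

2 days

te_A = (5 + 4·7 + 15)/6 = 48/6 = 8
te_B = (2 + 4·3 + 4)/6 = 18/6 = 3
te_C = (8 + 4·9 + 16)/6 = 60/6 = 10
te_D = (1 + 4·4 + 7)/6 = 24/6 = 4
te_E = (1 + 4·4 + 13)/6 = 30/6 = 5
te_F = (2 + 4·4 + 6)/6 = 24/6 = 4
te_G = (9 + 4·12 + 15)/6 = 72/6 = 12

Forward pass:
ES_A = 0; EF_A = 8
ES_B = 0; EF_B = 3
ES_C = 8; EF_C = 8+10 = 18
ES_D = max(EF_A=8, EF_B=3) = 8; EF_D = 8+4 = 12
ES_E = 12; EF_E = 12+5 = 17
ES_F = max(EF_A=8, EF_D=12) = 12; EF_F = 12+4 = 16
ES_G = max(EF_C=18, EF_E=17, EF_F=16) = 18; EF_G = 18+12 = 30
Expected project duration μ = 30 days. Critical path: A → C → G.

Backward pass:
LF_G = 30; LS_G = 30−12 = 18
LF_F = LS_G = 18; LS_F = 18−4 = 14
LF_E = LS_G = 18; LS_E = 18−5 = 13
LF_D = min(LS_E=13, LS_F=14) = 13; LS_D = 13−4 = 9
LF_C = LS_G = 18; LS_C = 18−10 = 8
LF_B = LS_D = 9; LS_B = 9−3 = 6
LF_A = min(LS_C=8, LS_D=9, LS_F=14) = 8; LS_A = 8−8 = 0
Slack_F = LS_F − ES_F = 14 − 12 = 2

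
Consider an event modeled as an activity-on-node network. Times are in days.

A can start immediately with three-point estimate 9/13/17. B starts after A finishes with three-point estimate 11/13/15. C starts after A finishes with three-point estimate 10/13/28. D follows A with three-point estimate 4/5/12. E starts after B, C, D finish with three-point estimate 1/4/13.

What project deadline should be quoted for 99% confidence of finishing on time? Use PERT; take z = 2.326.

41.9 days

te_A = (9 + 4·13 + 17)/6 = 78/6 = 13; σ²_A = ((17−9)/6)² = 1.778
te_B = (11 + 4·13 + 15)/6 = 78/6 = 13; σ²_B = ((15−11)/6)² = 0.444
te_C = (10 + 4·13 + 28)/6 = 90/6 = 15; σ²_C = ((28−10)/6)² = 9.000
te_D = (4 + 4·5 + 12)/6 = 36/6 = 6; σ²_D = ((12−4)/6)² = 1.778
te_E = (1 + 4·4 + 13)/6 = 30/6 = 5; σ²_E = ((13−1)/6)² = 4.000

Forward pass:
ES_A = 0; EF_A = 13
ES_B = 13; EF_B = 13+13 = 26
ES_C = 13; EF_C = 13+15 = 28
ES_D = 13; EF_D = 13+6 = 19
ES_E = max(EF_B=26, EF_C=28, EF_D=19) = 28; EF_E = 28+5 = 33
Expected project duration μ = 33 days. Critical path: A → C → E.

Variance along critical path = 1.778 + 9.000 + 4.000 = 14.778; σ = 3.844 days.
D = μ + z·σ = 33 + 2.326·3.844 = 41.9 days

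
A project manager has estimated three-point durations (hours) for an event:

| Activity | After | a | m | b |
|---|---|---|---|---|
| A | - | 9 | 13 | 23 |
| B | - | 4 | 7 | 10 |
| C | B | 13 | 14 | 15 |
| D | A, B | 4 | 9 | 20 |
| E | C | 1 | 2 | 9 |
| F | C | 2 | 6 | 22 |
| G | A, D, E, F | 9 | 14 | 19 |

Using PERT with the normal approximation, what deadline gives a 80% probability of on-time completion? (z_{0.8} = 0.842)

46.3 hours

te_A = (9 + 4·13 + 23)/6 = 84/6 = 14; σ²_A = ((23−9)/6)² = 5.444
te_B = (4 + 4·7 + 10)/6 = 42/6 = 7; σ²_B = ((10−4)/6)² = 1.000
te_C = (13 + 4·14 + 15)/6 = 84/6 = 14; σ²_C = ((15−13)/6)² = 0.111
te_D = (4 + 4·9 + 20)/6 = 60/6 = 10; σ²_D = ((20−4)/6)² = 7.111
te_E = (1 + 4·2 + 9)/6 = 18/6 = 3; σ²_E = ((9−1)/6)² = 1.778
te_F = (2 + 4·6 + 22)/6 = 48/6 = 8; σ²_F = ((22−2)/6)² = 11.111
te_G = (9 + 4·14 + 19)/6 = 84/6 = 14; σ²_G = ((19−9)/6)² = 2.778

Forward pass:
ES_A = 0; EF_A = 14
ES_B = 0; EF_B = 7
ES_C = 7; EF_C = 7+14 = 21
ES_D = max(EF_A=14, EF_B=7) = 14; EF_D = 14+10 = 24
ES_E = 21; EF_E = 21+3 = 24
ES_F = 21; EF_F = 21+8 = 29
ES_G = max(EF_A=14, EF_D=24, EF_E=24, EF_F=29) = 29; EF_G = 29+14 = 43
Expected project duration μ = 43 hours. Critical path: B → C → F → G.

Variance along critical path = 1.000 + 0.111 + 11.111 + 2.778 = 15.000; σ = 3.873 hours.
D = μ + z·σ = 43 + 0.842·3.873 = 46.3 hours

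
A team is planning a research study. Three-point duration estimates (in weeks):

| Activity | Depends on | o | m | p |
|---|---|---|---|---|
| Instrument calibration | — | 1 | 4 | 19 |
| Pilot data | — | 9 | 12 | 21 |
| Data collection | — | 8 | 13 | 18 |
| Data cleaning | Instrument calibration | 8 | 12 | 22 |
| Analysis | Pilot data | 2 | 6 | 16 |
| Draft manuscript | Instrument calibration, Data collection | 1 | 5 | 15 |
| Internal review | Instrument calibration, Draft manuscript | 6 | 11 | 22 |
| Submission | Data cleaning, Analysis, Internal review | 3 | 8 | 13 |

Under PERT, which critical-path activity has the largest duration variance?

te_Instrument calibration = (1 + 4·4 + 19)/6 = 36/6 = 6; σ²_Instrument calibration = ((19−1)/6)² = 9.000
te_Pilot data = (9 + 4·12 + 21)/6 = 78/6 = 13; σ²_Pilot data = ((21−9)/6)² = 4.000
te_Data collection = (8 + 4·13 + 18)/6 = 78/6 = 13; σ²_Data collection = ((18−8)/6)² = 2.778
te_Data cleaning = (8 + 4·12 + 22)/6 = 78/6 = 13; σ²_Data cleaning = ((22−8)/6)² = 5.444
te_Analysis = (2 + 4·6 + 16)/6 = 42/6 = 7; σ²_Analysis = ((16−2)/6)² = 5.444
te_Draft manuscript = (1 + 4·5 + 15)/6 = 36/6 = 6; σ²_Draft manuscript = ((15−1)/6)² = 5.444
te_Internal review = (6 + 4·11 + 22)/6 = 72/6 = 12; σ²_Internal review = ((22−6)/6)² = 7.111
te_Submission = (3 + 4·8 + 13)/6 = 48/6 = 8; σ²_Submission = ((13−3)/6)² = 2.778

Forward pass:
ES_Instrument calibration = 0; EF_Instrument calibration = 6
ES_Pilot data = 0; EF_Pilot data = 13
ES_Data collection = 0; EF_Data collection = 13
ES_Data cleaning = 6; EF_Data cleaning = 6+13 = 19
ES_Analysis = 13; EF_Analysis = 13+7 = 20
ES_Draft manuscript = max(EF_Instrument calibration=6, EF_Data collection=13) = 13; EF_Draft manuscript = 13+6 = 19
ES_Internal review = max(EF_Instrument calibration=6, EF_Draft manuscript=19) = 19; EF_Internal review = 19+12 = 31
ES_Submission = max(EF_Data cleaning=19, EF_Analysis=20, EF_Internal review=31) = 31; EF_Submission = 31+8 = 39
Expected project duration μ = 39 weeks. Critical path: Data collection → Draft manuscript → Internal review → Submission.

Variances on critical path: σ²_Data collection=2.778, σ²_Draft manuscript=5.444, σ²_Internal review=7.111, σ²_Submission=2.778.
Largest is σ²_Internal review = 7.111.

Internal review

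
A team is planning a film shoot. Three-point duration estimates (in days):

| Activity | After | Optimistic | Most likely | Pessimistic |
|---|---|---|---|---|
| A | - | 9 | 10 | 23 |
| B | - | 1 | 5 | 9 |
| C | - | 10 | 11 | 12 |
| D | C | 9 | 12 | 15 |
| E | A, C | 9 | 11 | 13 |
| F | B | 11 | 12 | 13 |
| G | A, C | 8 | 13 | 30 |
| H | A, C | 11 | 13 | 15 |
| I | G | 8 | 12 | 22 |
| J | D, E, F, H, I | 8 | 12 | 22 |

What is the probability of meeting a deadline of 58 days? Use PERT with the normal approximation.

0.820

te_A = (9 + 4·10 + 23)/6 = 72/6 = 12; σ²_A = ((23−9)/6)² = 5.444
te_B = (1 + 4·5 + 9)/6 = 30/6 = 5; σ²_B = ((9−1)/6)² = 1.778
te_C = (10 + 4·11 + 12)/6 = 66/6 = 11; σ²_C = ((12−10)/6)² = 0.111
te_D = (9 + 4·12 + 15)/6 = 72/6 = 12; σ²_D = ((15−9)/6)² = 1.000
te_E = (9 + 4·11 + 13)/6 = 66/6 = 11; σ²_E = ((13−9)/6)² = 0.444
te_F = (11 + 4·12 + 13)/6 = 72/6 = 12; σ²_F = ((13−11)/6)² = 0.111
te_G = (8 + 4·13 + 30)/6 = 90/6 = 15; σ²_G = ((30−8)/6)² = 13.444
te_H = (11 + 4·13 + 15)/6 = 78/6 = 13; σ²_H = ((15−11)/6)² = 0.444
te_I = (8 + 4·12 + 22)/6 = 78/6 = 13; σ²_I = ((22−8)/6)² = 5.444
te_J = (8 + 4·12 + 22)/6 = 78/6 = 13; σ²_J = ((22−8)/6)² = 5.444

Forward pass:
ES_A = 0; EF_A = 12
ES_B = 0; EF_B = 5
ES_C = 0; EF_C = 11
ES_D = 11; EF_D = 11+12 = 23
ES_E = max(EF_A=12, EF_C=11) = 12; EF_E = 12+11 = 23
ES_F = 5; EF_F = 5+12 = 17
ES_G = max(EF_A=12, EF_C=11) = 12; EF_G = 12+15 = 27
ES_H = max(EF_A=12, EF_C=11) = 12; EF_H = 12+13 = 25
ES_I = 27; EF_I = 27+13 = 40
ES_J = max(EF_D=23, EF_E=23, EF_F=17, EF_H=25, EF_I=40) = 40; EF_J = 40+13 = 53
Expected project duration μ = 53 days. Critical path: A → G → I → J.

Variance along critical path = 5.444 + 13.444 + 5.444 + 5.444 = 29.778; σ = √29.778 = 5.457 days.
Z = (58 − 53) / 5.457 = 0.916
P(T ≤ 58) = Φ(0.916) ≈ 0.820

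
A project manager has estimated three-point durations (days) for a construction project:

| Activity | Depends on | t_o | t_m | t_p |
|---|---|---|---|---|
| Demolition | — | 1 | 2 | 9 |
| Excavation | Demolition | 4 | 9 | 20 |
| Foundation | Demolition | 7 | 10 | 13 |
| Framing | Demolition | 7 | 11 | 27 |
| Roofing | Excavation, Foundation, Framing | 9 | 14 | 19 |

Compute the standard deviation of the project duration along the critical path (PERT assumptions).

3.96 days

te_Demolition = (1 + 4·2 + 9)/6 = 18/6 = 3; σ²_Demolition = ((9−1)/6)² = 1.778
te_Excavation = (4 + 4·9 + 20)/6 = 60/6 = 10; σ²_Excavation = ((20−4)/6)² = 7.111
te_Foundation = (7 + 4·10 + 13)/6 = 60/6 = 10; σ²_Foundation = ((13−7)/6)² = 1.000
te_Framing = (7 + 4·11 + 27)/6 = 78/6 = 13; σ²_Framing = ((27−7)/6)² = 11.111
te_Roofing = (9 + 4·14 + 19)/6 = 84/6 = 14; σ²_Roofing = ((19−9)/6)² = 2.778

Forward pass:
ES_Demolition = 0; EF_Demolition = 3
ES_Excavation = 3; EF_Excavation = 3+10 = 13
ES_Foundation = 3; EF_Foundation = 3+10 = 13
ES_Framing = 3; EF_Framing = 3+13 = 16
ES_Roofing = max(EF_Excavation=13, EF_Foundation=13, EF_Framing=16) = 16; EF_Roofing = 16+14 = 30
Expected project duration μ = 30 days. Critical path: Demolition → Framing → Roofing.

Variance along critical path = 1.778 + 11.111 + 2.778 = 15.667
σ = √15.667 = 3.958 days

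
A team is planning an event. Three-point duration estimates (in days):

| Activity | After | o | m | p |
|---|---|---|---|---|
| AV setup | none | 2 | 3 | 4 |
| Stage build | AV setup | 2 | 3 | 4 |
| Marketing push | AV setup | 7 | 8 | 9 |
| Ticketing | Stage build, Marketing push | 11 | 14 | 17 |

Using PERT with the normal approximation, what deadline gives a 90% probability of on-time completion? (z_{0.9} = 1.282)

te_AV setup = (2 + 4·3 + 4)/6 = 18/6 = 3; σ²_AV setup = ((4−2)/6)² = 0.111
te_Stage build = (2 + 4·3 + 4)/6 = 18/6 = 3; σ²_Stage build = ((4−2)/6)² = 0.111
te_Marketing push = (7 + 4·8 + 9)/6 = 48/6 = 8; σ²_Marketing push = ((9−7)/6)² = 0.111
te_Ticketing = (11 + 4·14 + 17)/6 = 84/6 = 14; σ²_Ticketing = ((17−11)/6)² = 1.000

Forward pass:
ES_AV setup = 0; EF_AV setup = 3
ES_Stage build = 3; EF_Stage build = 3+3 = 6
ES_Marketing push = 3; EF_Marketing push = 3+8 = 11
ES_Ticketing = max(EF_Stage build=6, EF_Marketing push=11) = 11; EF_Ticketing = 11+14 = 25
Expected project duration μ = 25 days. Critical path: AV setup → Marketing push → Ticketing.

Variance along critical path = 0.111 + 0.111 + 1.000 = 1.222; σ = 1.106 days.
D = μ + z·σ = 25 + 1.282·1.106 = 26.4 days

26.4 days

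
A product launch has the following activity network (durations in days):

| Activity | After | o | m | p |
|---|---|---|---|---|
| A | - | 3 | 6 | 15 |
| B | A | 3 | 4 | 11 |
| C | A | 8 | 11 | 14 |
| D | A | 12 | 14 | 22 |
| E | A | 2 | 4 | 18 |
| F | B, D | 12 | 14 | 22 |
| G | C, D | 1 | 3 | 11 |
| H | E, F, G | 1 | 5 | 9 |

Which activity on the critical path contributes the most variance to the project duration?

te_A = (3 + 4·6 + 15)/6 = 42/6 = 7; σ²_A = ((15−3)/6)² = 4.000
te_B = (3 + 4·4 + 11)/6 = 30/6 = 5; σ²_B = ((11−3)/6)² = 1.778
te_C = (8 + 4·11 + 14)/6 = 66/6 = 11; σ²_C = ((14−8)/6)² = 1.000
te_D = (12 + 4·14 + 22)/6 = 90/6 = 15; σ²_D = ((22−12)/6)² = 2.778
te_E = (2 + 4·4 + 18)/6 = 36/6 = 6; σ²_E = ((18−2)/6)² = 7.111
te_F = (12 + 4·14 + 22)/6 = 90/6 = 15; σ²_F = ((22−12)/6)² = 2.778
te_G = (1 + 4·3 + 11)/6 = 24/6 = 4; σ²_G = ((11−1)/6)² = 2.778
te_H = (1 + 4·5 + 9)/6 = 30/6 = 5; σ²_H = ((9−1)/6)² = 1.778

Forward pass:
ES_A = 0; EF_A = 7
ES_B = 7; EF_B = 7+5 = 12
ES_C = 7; EF_C = 7+11 = 18
ES_D = 7; EF_D = 7+15 = 22
ES_E = 7; EF_E = 7+6 = 13
ES_F = max(EF_B=12, EF_D=22) = 22; EF_F = 22+15 = 37
ES_G = max(EF_C=18, EF_D=22) = 22; EF_G = 22+4 = 26
ES_H = max(EF_E=13, EF_F=37, EF_G=26) = 37; EF_H = 37+5 = 42
Expected project duration μ = 42 days. Critical path: A → D → F → H.

Variances on critical path: σ²_A=4.000, σ²_D=2.778, σ²_F=2.778, σ²_H=1.778.
Largest is σ²_A = 4.000.

A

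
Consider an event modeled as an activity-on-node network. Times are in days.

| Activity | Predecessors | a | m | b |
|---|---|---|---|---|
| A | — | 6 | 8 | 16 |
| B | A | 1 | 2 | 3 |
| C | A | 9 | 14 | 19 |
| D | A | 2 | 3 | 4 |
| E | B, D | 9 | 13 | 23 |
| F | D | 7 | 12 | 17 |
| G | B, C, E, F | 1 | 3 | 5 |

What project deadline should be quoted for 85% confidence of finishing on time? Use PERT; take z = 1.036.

te_A = (6 + 4·8 + 16)/6 = 54/6 = 9; σ²_A = ((16−6)/6)² = 2.778
te_B = (1 + 4·2 + 3)/6 = 12/6 = 2; σ²_B = ((3−1)/6)² = 0.111
te_C = (9 + 4·14 + 19)/6 = 84/6 = 14; σ²_C = ((19−9)/6)² = 2.778
te_D = (2 + 4·3 + 4)/6 = 18/6 = 3; σ²_D = ((4−2)/6)² = 0.111
te_E = (9 + 4·13 + 23)/6 = 84/6 = 14; σ²_E = ((23−9)/6)² = 5.444
te_F = (7 + 4·12 + 17)/6 = 72/6 = 12; σ²_F = ((17−7)/6)² = 2.778
te_G = (1 + 4·3 + 5)/6 = 18/6 = 3; σ²_G = ((5−1)/6)² = 0.444

Forward pass:
ES_A = 0; EF_A = 9
ES_B = 9; EF_B = 9+2 = 11
ES_C = 9; EF_C = 9+14 = 23
ES_D = 9; EF_D = 9+3 = 12
ES_E = max(EF_B=11, EF_D=12) = 12; EF_E = 12+14 = 26
ES_F = 12; EF_F = 12+12 = 24
ES_G = max(EF_B=11, EF_C=23, EF_E=26, EF_F=24) = 26; EF_G = 26+3 = 29
Expected project duration μ = 29 days. Critical path: A → D → E → G.

Variance along critical path = 2.778 + 0.111 + 5.444 + 0.444 = 8.778; σ = 2.963 days.
D = μ + z·σ = 29 + 1.036·2.963 = 32.1 days

32.1 days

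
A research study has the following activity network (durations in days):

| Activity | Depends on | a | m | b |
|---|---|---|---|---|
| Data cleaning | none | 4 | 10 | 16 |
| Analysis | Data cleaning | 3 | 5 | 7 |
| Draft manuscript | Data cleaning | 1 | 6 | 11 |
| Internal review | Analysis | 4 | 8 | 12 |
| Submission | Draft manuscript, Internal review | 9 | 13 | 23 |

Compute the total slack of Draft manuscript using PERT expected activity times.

te_Data cleaning = (4 + 4·10 + 16)/6 = 60/6 = 10
te_Analysis = (3 + 4·5 + 7)/6 = 30/6 = 5
te_Draft manuscript = (1 + 4·6 + 11)/6 = 36/6 = 6
te_Internal review = (4 + 4·8 + 12)/6 = 48/6 = 8
te_Submission = (9 + 4·13 + 23)/6 = 84/6 = 14

Forward pass:
ES_Data cleaning = 0; EF_Data cleaning = 10
ES_Analysis = 10; EF_Analysis = 10+5 = 15
ES_Draft manuscript = 10; EF_Draft manuscript = 10+6 = 16
ES_Internal review = 15; EF_Internal review = 15+8 = 23
ES_Submission = max(EF_Draft manuscript=16, EF_Internal review=23) = 23; EF_Submission = 23+14 = 37
Expected project duration μ = 37 days. Critical path: Data cleaning → Analysis → Internal review → Submission.

Backward pass:
LF_Submission = 37; LS_Submission = 37−14 = 23
LF_Internal review = LS_Submission = 23; LS_Internal review = 23−8 = 15
LF_Draft manuscript = LS_Submission = 23; LS_Draft manuscript = 23−6 = 17
LF_Analysis = LS_Internal review = 15; LS_Analysis = 15−5 = 10
LF_Data cleaning = min(LS_Analysis=10, LS_Draft manuscript=17) = 10; LS_Data cleaning = 10−10 = 0
Slack_Draft manuscript = LS_Draft manuscript − ES_Draft manuscript = 17 − 10 = 7

7 days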